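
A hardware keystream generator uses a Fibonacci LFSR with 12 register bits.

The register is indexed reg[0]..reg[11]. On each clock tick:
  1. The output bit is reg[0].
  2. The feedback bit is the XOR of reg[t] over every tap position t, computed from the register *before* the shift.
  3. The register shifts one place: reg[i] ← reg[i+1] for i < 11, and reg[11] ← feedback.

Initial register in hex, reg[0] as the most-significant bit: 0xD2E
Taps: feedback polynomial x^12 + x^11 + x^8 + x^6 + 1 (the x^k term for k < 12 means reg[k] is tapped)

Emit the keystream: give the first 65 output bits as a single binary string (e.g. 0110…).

k : reg_k → out_k, fb_k
0: 110100101110 → 1, fb=1
1: 101001011101 → 1, fb=1
2: 010010111011 → 0, fb=1
3: 100101110111 → 1, fb=1
4: 001011101111 → 0, fb=1
5: 010111011111 → 0, fb=0
6: 101110111110 → 1, fb=1
7: 011101111101 → 0, fb=1
8: 111011111011 → 1, fb=0
9: 110111110110 → 1, fb=0
10: 101111101100 → 1, fb=1
11: 011111011001 → 0, fb=0
12: 111110110010 → 1, fb=0
13: 111101100100 → 1, fb=0
14: 111011001000 → 1, fb=0
15: 110110010000 → 1, fb=1
16: 101100100001 → 1, fb=1
17: 011001000011 → 0, fb=1
18: 110010000111 → 1, fb=0
19: 100100001110 → 1, fb=0
20: 001000011100 → 0, fb=1
21: 010000111001 → 0, fb=1
22: 100001110011 → 1, fb=1
23: 000011100111 → 0, fb=0
24: 000111001110 → 0, fb=1
25: 001110011101 → 0, fb=0
26: 011100111010 → 0, fb=0
27: 111001110100 → 1, fb=0
28: 110011101000 → 1, fb=1
29: 100111010001 → 1, fb=0
30: 001110100010 → 0, fb=1
31: 011101000101 → 0, fb=1
32: 111010001011 → 1, fb=1
33: 110100010111 → 1, fb=0
34: 101000101110 → 1, fb=1
35: 010001011101 → 0, fb=0
36: 100010111010 → 1, fb=1
37: 000101110101 → 0, fb=0
38: 001011101010 → 0, fb=0
39: 010111010100 → 0, fb=0
40: 101110101000 → 1, fb=1
41: 011101010001 → 0, fb=1
42: 111010100011 → 1, fb=1
43: 110101000111 → 1, fb=0
44: 101010001110 → 1, fb=0
45: 010100011100 → 0, fb=1
46: 101000111001 → 1, fb=0
47: 010001110010 → 0, fb=1
48: 100011100101 → 1, fb=1
49: 000111001011 → 0, fb=0
50: 001110010110 → 0, fb=0
51: 011100101100 → 0, fb=0
52: 111001011000 → 1, fb=0
53: 110010110000 → 1, fb=0
54: 100101100000 → 1, fb=0
55: 001011000000 → 0, fb=0
56: 010110000000 → 0, fb=0
57: 101100000000 → 1, fb=1
58: 011000000001 → 0, fb=1
59: 110000000011 → 1, fb=0
60: 100000000110 → 1, fb=1
61: 000000001101 → 0, fb=0
62: 000000011010 → 0, fb=1
63: 000000110101 → 0, fb=0
64: 000001101010 → 0, fb=0

11010010111011111011001000011100111010001011101010001110010110000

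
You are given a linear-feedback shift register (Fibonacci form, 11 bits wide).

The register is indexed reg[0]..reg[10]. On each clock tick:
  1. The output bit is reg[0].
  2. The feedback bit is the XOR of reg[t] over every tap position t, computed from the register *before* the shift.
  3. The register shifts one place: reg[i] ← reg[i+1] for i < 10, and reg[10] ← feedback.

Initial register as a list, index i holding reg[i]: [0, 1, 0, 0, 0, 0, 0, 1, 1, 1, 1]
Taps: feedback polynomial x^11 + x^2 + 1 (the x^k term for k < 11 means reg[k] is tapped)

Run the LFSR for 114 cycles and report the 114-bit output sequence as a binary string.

k : reg_k → out_k, fb_k
0: 01000001111 → 0, fb=0
1: 10000011110 → 1, fb=1
2: 00000111101 → 0, fb=0
3: 00001111010 → 0, fb=0
4: 00011110100 → 0, fb=0
5: 00111101000 → 0, fb=1
6: 01111010001 → 0, fb=1
7: 11110100011 → 1, fb=0
8: 11101000110 → 1, fb=0
9: 11010001100 → 1, fb=1
10: 10100011001 → 1, fb=0
11: 01000110010 → 0, fb=0
12: 10001100100 → 1, fb=1
13: 00011001001 → 0, fb=0
14: 00110010010 → 0, fb=1
15: 01100100101 → 0, fb=1
16: 11001001011 → 1, fb=1
17: 10010010111 → 1, fb=1
18: 00100101111 → 0, fb=1
19: 01001011111 → 0, fb=0
20: 10010111110 → 1, fb=1
21: 00101111101 → 0, fb=1
22: 01011111011 → 0, fb=0
23: 10111110110 → 1, fb=0
24: 01111101100 → 0, fb=1
25: 11111011001 → 1, fb=0
26: 11110110010 → 1, fb=0
27: 11101100100 → 1, fb=0
28: 11011001000 → 1, fb=1
29: 10110010001 → 1, fb=0
30: 01100100010 → 0, fb=1
31: 11001000101 → 1, fb=1
32: 10010001011 → 1, fb=1
33: 00100010111 → 0, fb=1
34: 01000101111 → 0, fb=0
35: 10001011110 → 1, fb=1
36: 00010111101 → 0, fb=0
37: 00101111010 → 0, fb=1
38: 01011110101 → 0, fb=0
39: 10111101010 → 1, fb=0
40: 01111010100 → 0, fb=1
41: 11110101001 → 1, fb=0
42: 11101010010 → 1, fb=0
43: 11010100100 → 1, fb=1
44: 10101001001 → 1, fb=0
45: 01010010010 → 0, fb=0
46: 10100100100 → 1, fb=0
47: 01001001000 → 0, fb=0
48: 10010010000 → 1, fb=1
49: 00100100001 → 0, fb=1
50: 01001000011 → 0, fb=0
51: 10010000110 → 1, fb=1
52: 00100001101 → 0, fb=1
53: 01000011011 → 0, fb=0
54: 10000110110 → 1, fb=1
55: 00001101101 → 0, fb=0
56: 00011011010 → 0, fb=0
57: 00110110100 → 0, fb=1
58: 01101101001 → 0, fb=1
59: 11011010011 → 1, fb=1
60: 10110100111 → 1, fb=0
61: 01101001110 → 0, fb=1
62: 11010011101 → 1, fb=1
63: 10100111011 → 1, fb=0
64: 01001110110 → 0, fb=0
65: 10011101100 → 1, fb=1
66: 00111011001 → 0, fb=1
67: 01110110011 → 0, fb=1
68: 11101100111 → 1, fb=0
69: 11011001110 → 1, fb=1
70: 10110011101 → 1, fb=0
71: 01100111010 → 0, fb=1
72: 11001110101 → 1, fb=1
73: 10011101011 → 1, fb=1
74: 00111010111 → 0, fb=1
75: 01110101111 → 0, fb=1
76: 11101011111 → 1, fb=0
77: 11010111110 → 1, fb=1
78: 10101111101 → 1, fb=0
79: 01011111010 → 0, fb=0
80: 10111110100 → 1, fb=0
81: 01111101000 → 0, fb=1
82: 11111010001 → 1, fb=0
83: 11110100010 → 1, fb=0
84: 11101000100 → 1, fb=0
85: 11010001000 → 1, fb=1
86: 10100010001 → 1, fb=0
87: 01000100010 → 0, fb=0
88: 10001000100 → 1, fb=1
89: 00010001001 → 0, fb=0
90: 00100010010 → 0, fb=1
91: 01000100101 → 0, fb=0
92: 10001001010 → 1, fb=1
93: 00010010101 → 0, fb=0
94: 00100101010 → 0, fb=1
95: 01001010101 → 0, fb=0
96: 10010101010 → 1, fb=1
97: 00101010101 → 0, fb=1
98: 01010101011 → 0, fb=0
99: 10101010110 → 1, fb=0
100: 01010101100 → 0, fb=0
101: 10101011000 → 1, fb=0
102: 01010110000 → 0, fb=0
103: 10101100000 → 1, fb=0
104: 01011000000 → 0, fb=0
105: 10110000000 → 1, fb=0
106: 01100000000 → 0, fb=1
107: 11000000001 → 1, fb=1
108: 10000000011 → 1, fb=1
109: 00000000111 → 0, fb=0
110: 00000001110 → 0, fb=0
111: 00000011100 → 0, fb=0
112: 00000111000 → 0, fb=0
113: 00001110000 → 0, fb=0

010000011110100011001001011111011001000101111010100100100001101101001110110011101011111010001000100101010101100000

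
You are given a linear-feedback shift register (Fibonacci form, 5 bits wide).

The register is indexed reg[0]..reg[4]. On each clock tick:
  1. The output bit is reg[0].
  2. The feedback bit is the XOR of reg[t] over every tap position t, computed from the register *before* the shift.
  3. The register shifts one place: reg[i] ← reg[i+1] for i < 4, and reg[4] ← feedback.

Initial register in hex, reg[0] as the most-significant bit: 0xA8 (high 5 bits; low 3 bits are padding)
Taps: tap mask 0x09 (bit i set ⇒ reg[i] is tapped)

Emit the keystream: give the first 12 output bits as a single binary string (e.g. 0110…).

101011101100

step | reg (before) | out | fb
   0 | 10101 | 1 | 1
   1 | 01011 | 0 | 1
   2 | 10111 | 1 | 0
   3 | 01110 | 0 | 1
   4 | 11101 | 1 | 1
   5 | 11011 | 1 | 0
   6 | 10110 | 1 | 0
   7 | 01100 | 0 | 0
   8 | 11000 | 1 | 1
   9 | 10001 | 1 | 1
  10 | 00011 | 0 | 1
  11 | 00111 | 0 | 1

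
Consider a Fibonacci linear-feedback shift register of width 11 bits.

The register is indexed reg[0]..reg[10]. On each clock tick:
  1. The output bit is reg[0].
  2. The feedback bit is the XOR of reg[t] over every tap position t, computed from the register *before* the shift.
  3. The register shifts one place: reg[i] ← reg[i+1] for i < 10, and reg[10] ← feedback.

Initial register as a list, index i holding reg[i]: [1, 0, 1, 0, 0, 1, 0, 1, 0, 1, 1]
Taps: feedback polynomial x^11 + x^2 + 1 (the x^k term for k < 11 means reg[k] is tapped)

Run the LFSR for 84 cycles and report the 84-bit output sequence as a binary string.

101001010110011000011111110011000001111110001100001101111001110100111101001110010011

tick  register→output (feedback)
  0  10100101011→1 (0)
  1  01001010110→0 (0)
  2  10010101100→1 (1)
  3  00101011001→0 (1)
  4  01010110011→0 (0)
  5  10101100110→1 (0)
  6  01011001100→0 (0)
  7  10110011000→1 (0)
  8  01100110000→0 (1)
  9  11001100001→1 (1)
 10  10011000011→1 (1)
 11  00110000111→0 (1)
 12  01100001111→0 (1)
 13  11000011111→1 (1)
 14  10000111111→1 (1)
 15  00001111111→0 (0)
 16  00011111110→0 (0)
 17  00111111100→0 (1)
 18  01111111001→0 (1)
 19  11111110011→1 (0)
 20  11111100110→1 (0)
 21  11111001100→1 (0)
 22  11110011000→1 (0)
 23  11100110000→1 (0)
 24  11001100000→1 (1)
 25  10011000001→1 (1)
 26  00110000011→0 (1)
 27  01100000111→0 (1)
 28  11000001111→1 (1)
 29  10000011111→1 (1)
 30  00000111111→0 (0)
 31  00001111110→0 (0)
 32  00011111100→0 (0)
 33  00111111000→0 (1)
 34  01111110001→0 (1)
 35  11111100011→1 (0)
 36  11111000110→1 (0)
 37  11110001100→1 (0)
 38  11100011000→1 (0)
 39  11000110000→1 (1)
 40  10001100001→1 (1)
 41  00011000011→0 (0)
 42  00110000110→0 (1)
 43  01100001101→0 (1)
 44  11000011011→1 (1)
 45  10000110111→1 (1)
 46  00001101111→0 (0)
 47  00011011110→0 (0)
 48  00110111100→0 (1)
 49  01101111001→0 (1)
 50  11011110011→1 (1)
 51  10111100111→1 (0)
 52  01111001110→0 (1)
 53  11110011101→1 (0)
 54  11100111010→1 (0)
 55  11001110100→1 (1)
 56  10011101001→1 (1)
 57  00111010011→0 (1)
 58  01110100111→0 (1)
 59  11101001111→1 (0)
 60  11010011110→1 (1)
 61  10100111101→1 (0)
 62  01001111010→0 (0)
 63  10011110100→1 (1)
 64  00111101001→0 (1)
 65  01111010011→0 (1)
 66  11110100111→1 (0)
 67  11101001110→1 (0)
 68  11010011100→1 (1)
 69  10100111001→1 (0)
 70  01001110010→0 (0)
 71  10011100100→1 (1)
 72  00111001001→0 (1)
 73  01110010011→0 (1)
 74  11100100111→1 (0)
 75  11001001110→1 (1)
 76  10010011101→1 (1)
 77  00100111011→0 (1)
 78  01001110111→0 (0)
 79  10011101110→1 (1)
 80  00111011101→0 (1)
 81  01110111011→0 (1)
 82  11101110111→1 (0)
 83  11011101110→1 (1)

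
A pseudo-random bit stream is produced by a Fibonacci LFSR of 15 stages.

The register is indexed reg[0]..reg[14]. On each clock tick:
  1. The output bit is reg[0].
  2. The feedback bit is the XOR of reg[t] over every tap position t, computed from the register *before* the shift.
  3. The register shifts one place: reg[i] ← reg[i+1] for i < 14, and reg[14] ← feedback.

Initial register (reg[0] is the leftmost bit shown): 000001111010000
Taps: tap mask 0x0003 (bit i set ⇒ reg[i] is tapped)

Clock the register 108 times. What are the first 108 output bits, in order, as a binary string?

000001111010000000010001110000000110010010000001010110110000011111011010000100001101110001100010110010010100

tick  register→output (feedback)
  0  000001111010000→0 (0)
  1  000011110100000→0 (0)
  2  000111101000000→0 (0)
  3  001111010000000→0 (0)
  4  011110100000000→0 (1)
  5  111101000000001→1 (0)
  6  111010000000010→1 (0)
  7  110100000000100→1 (0)
  8  101000000001000→1 (1)
  9  010000000010001→0 (1)
 10  100000000100011→1 (1)
 11  000000001000111→0 (0)
 12  000000010001110→0 (0)
 13  000000100011100→0 (0)
 14  000001000111000→0 (0)
 15  000010001110000→0 (0)
 16  000100011100000→0 (0)
 17  001000111000000→0 (0)
 18  010001110000000→0 (1)
 19  100011100000001→1 (1)
 20  000111000000011→0 (0)
 21  001110000000110→0 (0)
 22  011100000001100→0 (1)
 23  111000000011001→1 (0)
 24  110000000110010→1 (0)
 25  100000001100100→1 (1)
 26  000000011001001→0 (0)
 27  000000110010010→0 (0)
 28  000001100100100→0 (0)
 29  000011001001000→0 (0)
 30  000110010010000→0 (0)
 31  001100100100000→0 (0)
 32  011001001000000→0 (1)
 33  110010010000001→1 (0)
 34  100100100000010→1 (1)
 35  001001000000101→0 (0)
 36  010010000001010→0 (1)
 37  100100000010101→1 (1)
 38  001000000101011→0 (0)
 39  010000001010110→0 (1)
 40  100000010101101→1 (1)
 41  000000101011011→0 (0)
 42  000001010110110→0 (0)
 43  000010101101100→0 (0)
 44  000101011011000→0 (0)
 45  001010110110000→0 (0)
 46  010101101100000→0 (1)
 47  101011011000001→1 (1)
 48  010110110000011→0 (1)
 49  101101100000111→1 (1)
 50  011011000001111→0 (1)
 51  110110000011111→1 (0)
 52  101100000111110→1 (1)
 53  011000001111101→0 (1)
 54  110000011111011→1 (0)
 55  100000111110110→1 (1)
 56  000001111101101→0 (0)
 57  000011111011010→0 (0)
 58  000111110110100→0 (0)
 59  001111101101000→0 (0)
 60  011111011010000→0 (1)
 61  111110110100001→1 (0)
 62  111101101000010→1 (0)
 63  111011010000100→1 (0)
 64  110110100001000→1 (0)
 65  101101000010000→1 (1)
 66  011010000100001→0 (1)
 67  110100001000011→1 (0)
 68  101000010000110→1 (1)
 69  010000100001101→0 (1)
 70  100001000011011→1 (1)
 71  000010000110111→0 (0)
 72  000100001101110→0 (0)
 73  001000011011100→0 (0)
 74  010000110111000→0 (1)
 75  100001101110001→1 (1)
 76  000011011100011→0 (0)
 77  000110111000110→0 (0)
 78  001101110001100→0 (0)
 79  011011100011000→0 (1)
 80  110111000110001→1 (0)
 81  101110001100010→1 (1)
 82  011100011000101→0 (1)
 83  111000110001011→1 (0)
 84  110001100010110→1 (0)
 85  100011000101100→1 (1)
 86  000110001011001→0 (0)
 87  001100010110010→0 (0)
 88  011000101100100→0 (1)
 89  110001011001001→1 (0)
 90  100010110010010→1 (1)
 91  000101100100101→0 (0)
 92  001011001001010→0 (0)
 93  010110010010100→0 (1)
 94  101100100101001→1 (1)
 95  011001001010011→0 (1)
 96  110010010100111→1 (0)
 97  100100101001110→1 (1)
 98  001001010011101→0 (0)
 99  010010100111010→0 (1)
100  100101001110101→1 (1)
101  001010011101011→0 (0)
102  010100111010110→0 (1)
103  101001110101101→1 (1)
104  010011101011011→0 (1)
105  100111010110111→1 (1)
106  001110101101111→0 (0)
107  011101011011110→0 (1)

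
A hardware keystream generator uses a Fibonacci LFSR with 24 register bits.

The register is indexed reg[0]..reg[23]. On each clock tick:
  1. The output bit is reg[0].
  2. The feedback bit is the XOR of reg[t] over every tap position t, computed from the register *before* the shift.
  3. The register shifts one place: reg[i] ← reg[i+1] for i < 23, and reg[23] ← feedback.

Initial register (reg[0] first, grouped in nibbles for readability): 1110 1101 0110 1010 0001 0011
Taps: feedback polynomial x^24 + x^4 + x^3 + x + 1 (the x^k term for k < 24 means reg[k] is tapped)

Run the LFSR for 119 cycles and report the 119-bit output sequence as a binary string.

k : reg_k → out_k, fb_k
0: 111011010110101000010011 → 1, fb=1
1: 110110101101010000100111 → 1, fb=0
2: 101101011010100001001110 → 1, fb=0
3: 011010110101000010011100 → 0, fb=0
4: 110101101010000100111000 → 1, fb=1
5: 101011010100001001110001 → 1, fb=0
6: 010110101000010011100010 → 0, fb=1
7: 101101010000100111000101 → 1, fb=0
8: 011010100001001110001010 → 0, fb=0
9: 110101000010011100010100 → 1, fb=1
10: 101010000100111000101001 → 1, fb=0
11: 010100001001110001010010 → 0, fb=0
12: 101000010011100010100100 → 1, fb=1
13: 010000100111000101001001 → 0, fb=1
14: 100001001110001010010011 → 1, fb=1
15: 000010011100010100100111 → 0, fb=1
16: 000100111000101001001111 → 0, fb=1
17: 001001110001010010011111 → 0, fb=0
18: 010011100010100100111110 → 0, fb=0
19: 100111000101001001111100 → 1, fb=1
20: 001110001010010011111001 → 0, fb=0
21: 011100010100100111110010 → 0, fb=0
22: 111000101001001111100100 → 1, fb=0
23: 110001010010011111001000 → 1, fb=0
24: 100010100100111110010000 → 1, fb=0
25: 000101001001111100100000 → 0, fb=1
26: 001010010011111001000001 → 0, fb=1
27: 010100100111110010000011 → 0, fb=0
28: 101001001111100100000110 → 1, fb=1
29: 010010011111001000001101 → 0, fb=0
30: 100100111110010000011010 → 1, fb=0
31: 001001111100100000110100 → 0, fb=0
32: 010011111001000001101000 → 0, fb=0
33: 100111110010000011010000 → 1, fb=1
34: 001111100100000110100001 → 0, fb=0
35: 011111001000001101000010 → 0, fb=1
36: 111110010000011010000101 → 1, fb=0
37: 111100100000110100001010 → 1, fb=1
38: 111001000001101000010101 → 1, fb=0
39: 110010000011010000101010 → 1, fb=1
40: 100100000110100001010101 → 1, fb=0
41: 001000001101000010101010 → 0, fb=0
42: 010000011010000101010100 → 0, fb=1
43: 100000110100001010101001 → 1, fb=1
44: 000001101000010101010011 → 0, fb=0
45: 000011010000101010100110 → 0, fb=1
46: 000110100001010101001101 → 0, fb=0
47: 001101000010101010011010 → 0, fb=1
48: 011010000101010100110101 → 0, fb=0
49: 110100001010101001101010 → 1, fb=1
50: 101000010101010011010101 → 1, fb=1
51: 010000101010100110101011 → 0, fb=1
52: 100001010101001101010111 → 1, fb=1
53: 000010101010011010101111 → 0, fb=1
54: 000101010100110101011111 → 0, fb=1
55: 001010101001101010111111 → 0, fb=1
56: 010101010011010101111111 → 0, fb=0
57: 101010100110101011111110 → 1, fb=0
58: 010101001101010111111100 → 0, fb=0
59: 101010011010101111111000 → 1, fb=0
60: 010100110101011111110000 → 0, fb=0
61: 101001101010111111100000 → 1, fb=1
62: 010011010101111111000001 → 0, fb=0
63: 100110101011111110000010 → 1, fb=1
64: 001101010111111100000101 → 0, fb=1
65: 011010101111111000001011 → 0, fb=0
66: 110101011111110000010110 → 1, fb=1
67: 101010111111100000101101 → 1, fb=0
68: 010101111111000001011010 → 0, fb=0
69: 101011111110000010110100 → 1, fb=0
70: 010111111100000101101000 → 0, fb=1
71: 101111111000001011010001 → 1, fb=1
72: 011111110000010110100011 → 0, fb=1
73: 111111100000101101000111 → 1, fb=0
74: 111111000001011010001110 → 1, fb=0
75: 111110000010110100011100 → 1, fb=0
76: 111100000101101000111000 → 1, fb=1
77: 111000001011010001110001 → 1, fb=0
78: 110000010110100011100010 → 1, fb=0
79: 100000101101000111000100 → 1, fb=1
80: 000001011010001110001001 → 0, fb=0
81: 000010110100011100010010 → 0, fb=1
82: 000101101000111000100101 → 0, fb=1
83: 001011010001110001001011 → 0, fb=1
84: 010110100011100010010111 → 0, fb=1
85: 101101000111000100101111 → 1, fb=0
86: 011010001110001001011110 → 0, fb=0
87: 110100011100010010111100 → 1, fb=1
88: 101000111000100101111001 → 1, fb=1
89: 010001110001001011110011 → 0, fb=1
90: 100011100010010111100111 → 1, fb=0
91: 000111000100101111001110 → 0, fb=0
92: 001110001001011110011100 → 0, fb=0
93: 011100010010111100111000 → 0, fb=0
94: 111000100101111001110000 → 1, fb=0
95: 110001001011110011100000 → 1, fb=0
96: 100010010111100111000000 → 1, fb=0
97: 000100101111001110000000 → 0, fb=1
98: 001001011110011100000001 → 0, fb=0
99: 010010111100111000000010 → 0, fb=0
100: 100101111001110000000100 → 1, fb=0
101: 001011110011100000001000 → 0, fb=1
102: 010111100111000000010001 → 0, fb=1
103: 101111001110000000100011 → 1, fb=1
104: 011110011100000001000111 → 0, fb=1
105: 111100111000000010001111 → 1, fb=1
106: 111001110000000100011111 → 1, fb=0
107: 110011100000001000111110 → 1, fb=1
108: 100111000000010001111101 → 1, fb=1
109: 001110000000100011111011 → 0, fb=0
110: 011100000001000111110110 → 0, fb=0
111: 111000000010001111101100 → 1, fb=0
112: 110000000100011111011000 → 1, fb=0
113: 100000001000111110110000 → 1, fb=1
114: 000000010001111101100001 → 0, fb=0
115: 000000100011111011000010 → 0, fb=0
116: 000001000111110110000100 → 0, fb=0
117: 000010001111101100001000 → 0, fb=1
118: 000100011111011000010001 → 0, fb=1

11101101011010100001001110001010010011111001000001101000010101010011010101111111000001011010001110001001011110011100000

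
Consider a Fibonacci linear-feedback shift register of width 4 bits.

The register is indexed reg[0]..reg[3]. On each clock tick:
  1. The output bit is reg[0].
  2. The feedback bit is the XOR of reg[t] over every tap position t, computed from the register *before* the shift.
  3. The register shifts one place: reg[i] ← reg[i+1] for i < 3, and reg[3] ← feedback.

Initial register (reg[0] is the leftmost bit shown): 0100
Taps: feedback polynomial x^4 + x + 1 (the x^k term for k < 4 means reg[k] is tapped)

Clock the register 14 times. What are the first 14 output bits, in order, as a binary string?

k : reg_k → out_k, fb_k
0: 0100 → 0, fb=1
1: 1001 → 1, fb=1
2: 0011 → 0, fb=0
3: 0110 → 0, fb=1
4: 1101 → 1, fb=0
5: 1010 → 1, fb=1
6: 0101 → 0, fb=1
7: 1011 → 1, fb=1
8: 0111 → 0, fb=1
9: 1111 → 1, fb=0
10: 1110 → 1, fb=0
11: 1100 → 1, fb=0
12: 1000 → 1, fb=1
13: 0001 → 0, fb=0

01001101011110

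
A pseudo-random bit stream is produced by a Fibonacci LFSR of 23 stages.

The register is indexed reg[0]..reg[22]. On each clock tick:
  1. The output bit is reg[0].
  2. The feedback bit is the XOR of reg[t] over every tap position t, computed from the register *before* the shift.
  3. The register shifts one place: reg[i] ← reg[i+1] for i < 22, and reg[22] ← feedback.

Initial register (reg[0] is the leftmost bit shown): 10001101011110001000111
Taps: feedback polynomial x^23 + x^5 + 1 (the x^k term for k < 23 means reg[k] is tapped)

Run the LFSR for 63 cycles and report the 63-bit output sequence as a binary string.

tick  register→output (feedback)
  0  10001101011110001000111→1 (0)
  1  00011010111100010001110→0 (0)
  2  00110101111000100011100→0 (1)
  3  01101011110001000111001→0 (0)
  4  11010111100010001110010→1 (0)
  5  10101111000100011100100→1 (0)
  6  01011110001000111001000→0 (1)
  7  10111100010001110010001→1 (0)
  8  01111000100011100100010→0 (0)
  9  11110001000111001000100→1 (1)
 10  11100010001110010001001→1 (1)
 11  11000100011100100010011→1 (0)
 12  10001000111001000100110→1 (1)
 13  00010001110010001001101→0 (0)
 14  00100011100100010011010→0 (0)
 15  01000111001000100110100→0 (1)
 16  10001110010001001101001→1 (0)
 17  00011100100010011010010→0 (1)
 18  00111001000100110100101→0 (0)
 19  01110010001001101001010→0 (0)
 20  11100100010011010010100→1 (0)
 21  11001000100110100101000→1 (1)
 22  10010001001101001010001→1 (1)
 23  00100010011010010100011→0 (0)
 24  01000100110100101000110→0 (1)
 25  10001001101001010001101→1 (1)
 26  00010011010010100011011→0 (0)
 27  00100110100101000110110→0 (1)
 28  01001101001010001101101→0 (1)
 29  10011010010100011011011→1 (1)
 30  00110100101000110110111→0 (1)
 31  01101001010001101101111→0 (0)
 32  11010010100011011011110→1 (1)
 33  10100101000110110111101→1 (0)
 34  01001010001101101111010→0 (0)
 35  10010100011011011110100→1 (0)
 36  00101000110110111101000→0 (0)
 37  01010001101101111010000→0 (0)
 38  10100011011011110100000→1 (1)
 39  01000110110111101000001→0 (1)
 40  10001101101111010000011→1 (0)
 41  00011011011110100000110→0 (0)
 42  00110110111101000001100→0 (1)
 43  01101101111010000011001→0 (1)
 44  11011011110100000110011→1 (1)
 45  10110111101000001100111→1 (0)
 46  01101111010000011001110→0 (1)
 47  11011110100000110011101→1 (0)
 48  10111101000001100111010→1 (0)
 49  01111010000011001110100→0 (0)
 50  11110100000110011101000→1 (0)
 51  11101000001100111010000→1 (1)
 52  11010000011001110100001→1 (1)
 53  10100000110011101000011→1 (1)
 54  01000001100111010000111→0 (0)
 55  10000011001110100001110→1 (1)
 56  00000110011101000011101→0 (1)
 57  00001100111010000111011→0 (1)
 58  00011001110100001110111→0 (0)
 59  00110011101000011101110→0 (0)
 60  01100111010000111011100→0 (1)
 61  11001110100001110111001→1 (0)
 62  10011101000011101110010→1 (0)

100011010111100010001110010001001101001010001101101111010000011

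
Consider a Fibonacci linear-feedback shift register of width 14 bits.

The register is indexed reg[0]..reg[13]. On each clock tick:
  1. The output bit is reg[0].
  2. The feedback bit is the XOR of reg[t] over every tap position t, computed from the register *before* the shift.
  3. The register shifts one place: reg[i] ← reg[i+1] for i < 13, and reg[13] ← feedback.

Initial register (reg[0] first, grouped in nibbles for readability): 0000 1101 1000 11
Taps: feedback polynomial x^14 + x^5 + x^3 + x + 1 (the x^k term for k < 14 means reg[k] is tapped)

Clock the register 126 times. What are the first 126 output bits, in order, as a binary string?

k : reg_k → out_k, fb_k
0: 00001101100011 → 0, fb=1
1: 00011011000111 → 0, fb=1
2: 00110110001111 → 0, fb=0
3: 01101100011110 → 0, fb=0
4: 11011000111100 → 1, fb=1
5: 10110001111001 → 1, fb=0
6: 01100011110010 → 0, fb=1
7: 11000111100101 → 1, fb=1
8: 10001111001011 → 1, fb=0
9: 00011110010110 → 0, fb=0
10: 00111100101100 → 0, fb=0
11: 01111001011000 → 0, fb=0
12: 11110010110000 → 1, fb=1
13: 11100101100001 → 1, fb=1
14: 11001011000011 → 1, fb=0
15: 10010110000110 → 1, fb=1
16: 00101100001101 → 0, fb=1
17: 01011000011011 → 0, fb=0
18: 10110000110110 → 1, fb=0
19: 01100001101100 → 0, fb=1
20: 11000011011001 → 1, fb=0
21: 10000110110010 → 1, fb=0
22: 00001101100100 → 0, fb=1
23: 00011011001001 → 0, fb=1
24: 00110110010011 → 0, fb=0
25: 01101100100110 → 0, fb=0
26: 11011001001100 → 1, fb=1
27: 10110010011001 → 1, fb=0
28: 01100100110010 → 0, fb=0
29: 11001001100100 → 1, fb=0
30: 10010011001000 → 1, fb=0
31: 00100110010000 → 0, fb=1
32: 01001100100001 → 0, fb=0
33: 10011001000010 → 1, fb=0
34: 00110010000100 → 0, fb=1
35: 01100100001001 → 0, fb=0
36: 11001000010010 → 1, fb=0
37: 10010000100100 → 1, fb=0
38: 00100001001000 → 0, fb=0
39: 01000010010000 → 0, fb=1
40: 10000100100001 → 1, fb=0
41: 00001001000010 → 0, fb=0
42: 00010010000100 → 0, fb=1
43: 00100100001001 → 0, fb=1
44: 01001000010011 → 0, fb=1
45: 10010000100111 → 1, fb=0
46: 00100001001110 → 0, fb=0
47: 01000010011100 → 0, fb=1
48: 10000100111001 → 1, fb=0
49: 00001001110010 → 0, fb=0
50: 00010011100100 → 0, fb=1
51: 00100111001001 → 0, fb=1
52: 01001110010011 → 0, fb=0
53: 10011100100110 → 1, fb=1
54: 00111001001101 → 0, fb=1
55: 01110010011011 → 0, fb=0
56: 11100100110110 → 1, fb=1
57: 11001001101101 → 1, fb=0
58: 10010011011010 → 1, fb=0
59: 00100110110100 → 0, fb=1
60: 01001101101001 → 0, fb=0
61: 10011011010010 → 1, fb=0
62: 00110110100100 → 0, fb=0
63: 01101101001000 → 0, fb=0
64: 11011010010000 → 1, fb=1
65: 10110100100001 → 1, fb=1
66: 01101001000011 → 0, fb=1
67: 11010010000111 → 1, fb=1
68: 10100100001111 → 1, fb=0
69: 01001000011110 → 0, fb=1
70: 10010000111101 → 1, fb=0
71: 00100001111010 → 0, fb=0
72: 01000011110100 → 0, fb=1
73: 10000111101001 → 1, fb=0
74: 00001111010010 → 0, fb=1
75: 00011110100101 → 0, fb=0
76: 00111101001010 → 0, fb=0
77: 01111010010100 → 0, fb=0
78: 11110100101000 → 1, fb=0
79: 11101001010000 → 1, fb=0
80: 11010010100000 → 1, fb=1
81: 10100101000001 → 1, fb=0
82: 01001010000010 → 0, fb=1
83: 10010100000101 → 1, fb=1
84: 00101000001011 → 0, fb=0
85: 01010000010110 → 0, fb=0
86: 10100000101100 → 1, fb=1
87: 01000001011001 → 0, fb=1
88: 10000010110011 → 1, fb=1
89: 00000101100111 → 0, fb=1
90: 00001011001111 → 0, fb=0
91: 00010110011110 → 0, fb=0
92: 00101100111100 → 0, fb=1
93: 01011001111001 → 0, fb=0
94: 10110011110010 → 1, fb=0
95: 01100111100100 → 0, fb=0
96: 11001111001000 → 1, fb=1
97: 10011110010001 → 1, fb=1
98: 00111100100011 → 0, fb=0
99: 01111001000110 → 0, fb=0
100: 11110010001100 → 1, fb=1
101: 11100100011001 → 1, fb=1
102: 11001000110011 → 1, fb=0
103: 10010001100110 → 1, fb=0
104: 00100011001100 → 0, fb=0
105: 01000110011000 → 0, fb=0
106: 10001100110000 → 1, fb=0
107: 00011001100000 → 0, fb=1
108: 00110011000001 → 0, fb=1
109: 01100110000011 → 0, fb=0
110: 11001100000110 → 1, fb=1
111: 10011000001101 → 1, fb=0
112: 00110000011010 → 0, fb=1
113: 01100000110101 → 0, fb=1
114: 11000001101011 → 1, fb=0
115: 10000011010110 → 1, fb=1
116: 00000110101101 → 0, fb=1
117: 00001101011011 → 0, fb=1
118: 00011010110111 → 0, fb=1
119: 00110101101111 → 0, fb=0
120: 01101011011110 → 0, fb=1
121: 11010110111101 → 1, fb=0
122: 10101101111010 → 1, fb=0
123: 01011011110100 → 0, fb=0
124: 10110111101000 → 1, fb=1
125: 01101111010001 → 0, fb=0

000011011000111100101100001101100100110010000100100001001110010011011010010000111101001010000010110011110010001100110000011010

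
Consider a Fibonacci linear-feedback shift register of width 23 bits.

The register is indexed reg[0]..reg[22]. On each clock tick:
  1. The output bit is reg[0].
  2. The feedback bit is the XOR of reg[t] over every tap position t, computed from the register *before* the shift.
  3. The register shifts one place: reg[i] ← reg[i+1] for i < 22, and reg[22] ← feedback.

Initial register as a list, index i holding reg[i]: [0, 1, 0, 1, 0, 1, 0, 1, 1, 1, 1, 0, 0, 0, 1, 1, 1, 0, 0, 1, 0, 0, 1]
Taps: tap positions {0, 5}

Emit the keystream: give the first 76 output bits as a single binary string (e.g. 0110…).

0101010111100011100100111101001100100011110100110110111010110011011111010111

k : reg_k → out_k, fb_k
0: 01010101111000111001001 → 0, fb=1
1: 10101011110001110010011 → 1, fb=1
2: 01010111100011100100111 → 0, fb=1
3: 10101111000111001001111 → 1, fb=0
4: 01011110001110010011110 → 0, fb=1
5: 10111100011100100111101 → 1, fb=0
6: 01111000111001001111010 → 0, fb=0
7: 11110001110010011110100 → 1, fb=1
8: 11100011100100111101001 → 1, fb=1
9: 11000111001001111010011 → 1, fb=0
10: 10001110010011110100110 → 1, fb=0
11: 00011100100111101001100 → 0, fb=1
12: 00111001001111010011001 → 0, fb=0
13: 01110010011110100110010 → 0, fb=0
14: 11100100111101001100100 → 1, fb=0
15: 11001001111010011001000 → 1, fb=1
16: 10010011110100110010001 → 1, fb=1
17: 00100111101001100100011 → 0, fb=1
18: 01001111010011001000111 → 0, fb=1
19: 10011110100110010001111 → 1, fb=0
20: 00111101001100100011110 → 0, fb=1
21: 01111010011001000111101 → 0, fb=0
22: 11110100110010001111010 → 1, fb=0
23: 11101001100100011110100 → 1, fb=1
24: 11010011001000111101001 → 1, fb=1
25: 10100110010001111010011 → 1, fb=0
26: 01001100100011110100110 → 0, fb=1
27: 10011001000111101001101 → 1, fb=1
28: 00110010001111010011011 → 0, fb=0
29: 01100100011110100110110 → 0, fb=1
30: 11001000111101001101101 → 1, fb=1
31: 10010001111010011011011 → 1, fb=1
32: 00100011110100110110111 → 0, fb=0
33: 01000111101001101101110 → 0, fb=1
34: 10001111010011011011101 → 1, fb=0
35: 00011110100110110111010 → 0, fb=1
36: 00111101001101101110101 → 0, fb=1
37: 01111010011011011101011 → 0, fb=0
38: 11110100110110111010110 → 1, fb=0
39: 11101001101101110101100 → 1, fb=1
40: 11010011011011101011001 → 1, fb=1
41: 10100110110111010110011 → 1, fb=0
42: 01001101101110101100110 → 0, fb=1
43: 10011011011101011001101 → 1, fb=1
44: 00110110111010110011011 → 0, fb=1
45: 01101101110101100110111 → 0, fb=1
46: 11011011101011001101111 → 1, fb=1
47: 10110111010110011011111 → 1, fb=0
48: 01101110101100110111110 → 0, fb=1
49: 11011101011001101111101 → 1, fb=0
50: 10111010110011011111010 → 1, fb=1
51: 01110101100110111110101 → 0, fb=1
52: 11101011001101111101011 → 1, fb=1
53: 11010110011011111010111 → 1, fb=0
54: 10101100110111110101110 → 1, fb=0
55: 01011001101111101011100 → 0, fb=0
56: 10110011011111010111000 → 1, fb=1
57: 01100110111110101110001 → 0, fb=1
58: 11001101111101011100011 → 1, fb=0
59: 10011011111010111000110 → 1, fb=1
60: 00110111110101110001101 → 0, fb=1
61: 01101111101011100011011 → 0, fb=1
62: 11011111010111000110111 → 1, fb=0
63: 10111110101110001101110 → 1, fb=0
64: 01111101011100011011100 → 0, fb=1
65: 11111010111000110111001 → 1, fb=1
66: 11110101110001101110011 → 1, fb=0
67: 11101011100011011100110 → 1, fb=1
68: 11010111000110111001101 → 1, fb=0
69: 10101110001101110011010 → 1, fb=0
70: 01011100011011100110100 → 0, fb=1
71: 10111000110111001101001 → 1, fb=1
72: 01110001101110011010011 → 0, fb=0
73: 11100011011100110100110 → 1, fb=1
74: 11000110111001101001101 → 1, fb=0
75: 10001101110011010011010 → 1, fb=0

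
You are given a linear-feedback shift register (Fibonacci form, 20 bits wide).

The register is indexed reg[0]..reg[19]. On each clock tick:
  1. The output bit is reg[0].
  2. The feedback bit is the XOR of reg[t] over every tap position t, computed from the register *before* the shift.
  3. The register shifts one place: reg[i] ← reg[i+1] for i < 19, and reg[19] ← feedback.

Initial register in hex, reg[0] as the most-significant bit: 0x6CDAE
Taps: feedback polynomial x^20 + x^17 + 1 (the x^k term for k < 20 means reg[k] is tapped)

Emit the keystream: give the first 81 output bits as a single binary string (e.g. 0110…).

tick  register→output (feedback)
  0  01101100110110101110→0 (1)
  1  11011001101101011101→1 (0)
  2  10110011011010111010→1 (1)
  3  01100110110101110101→0 (1)
  4  11001101101011101011→1 (1)
  5  10011011010111010111→1 (0)
  6  00110110101110101110→0 (1)
  7  01101101011101011101→0 (1)
  8  11011010111010111011→1 (1)
  9  10110101110101110111→1 (0)
 10  01101011101011101110→0 (1)
 11  11010111010111011101→1 (0)
 12  10101110101110111010→1 (1)
 13  01011101011101110101→0 (1)
 14  10111010111011101011→1 (1)
 15  01110101110111010111→0 (1)
 16  11101011101110101111→1 (0)
 17  11010111011101011110→1 (0)
 18  10101110111010111100→1 (0)
 19  01011101110101111000→0 (0)
 20  10111011101011110000→1 (1)
 21  01110111010111100001→0 (0)
 22  11101110101111000010→1 (1)
 23  11011101011110000101→1 (0)
 24  10111010111100001010→1 (1)
 25  01110101111000010101→0 (1)
 26  11101011110000101011→1 (1)
 27  11010111100001010111→1 (0)
 28  10101111000010101110→1 (0)
 29  01011110000101011100→0 (1)
 30  10111100001010111001→1 (1)
 31  01111000010101110011→0 (0)
 32  11110000101011100110→1 (0)
 33  11100001010111001100→1 (0)
 34  11000010101110011000→1 (1)
 35  10000101011100110001→1 (1)
 36  00001010111001100011→0 (0)
 37  00010101110011000110→0 (1)
 38  00101011100110001101→0 (1)
 39  01010111001100011011→0 (0)
 40  10101110011000110110→1 (0)
 41  01011100110001101100→0 (1)
 42  10111001100011011001→1 (1)
 43  01110011000110110011→0 (0)
 44  11100110001101100110→1 (0)
 45  11001100011011001100→1 (0)
 46  10011000110110011000→1 (1)
 47  00110001101100110001→0 (0)
 48  01100011011001100010→0 (0)
 49  11000110110011000100→1 (0)
 50  10001101100110001000→1 (1)
 51  00011011001100010001→0 (0)
 52  00110110011000100010→0 (0)
 53  01101100110001000100→0 (1)
 54  11011001100010001001→1 (1)
 55  10110011000100010011→1 (1)
 56  01100110001000100111→0 (1)
 57  11001100010001001111→1 (0)
 58  10011000100010011110→1 (0)
 59  00110001000100111100→0 (1)
 60  01100010001001111001→0 (0)
 61  11000100010011110010→1 (1)
 62  10001000100111100101→1 (0)
 63  00010001001111001010→0 (0)
 64  00100010011110010100→0 (1)
 65  01000100111100101001→0 (0)
 66  10001001111001010010→1 (1)
 67  00010011110010100101→0 (1)
 68  00100111100101001011→0 (0)
 69  01001111001010010110→0 (1)
 70  10011110010100101101→1 (0)
 71  00111100101001011010→0 (0)
 72  01111001010010110100→0 (1)
 73  11110010100101101001→1 (1)
 74  11100101001011010011→1 (1)
 75  11001010010110100111→1 (0)
 76  10010100101101001110→1 (0)
 77  00101001011010011100→0 (1)
 78  01010010110100111001→0 (0)
 79  10100101101001110010→1 (1)
 80  01001011010011100101→0 (1)

011011001101101011101011101110101111000010101110011000110110011000100010011110010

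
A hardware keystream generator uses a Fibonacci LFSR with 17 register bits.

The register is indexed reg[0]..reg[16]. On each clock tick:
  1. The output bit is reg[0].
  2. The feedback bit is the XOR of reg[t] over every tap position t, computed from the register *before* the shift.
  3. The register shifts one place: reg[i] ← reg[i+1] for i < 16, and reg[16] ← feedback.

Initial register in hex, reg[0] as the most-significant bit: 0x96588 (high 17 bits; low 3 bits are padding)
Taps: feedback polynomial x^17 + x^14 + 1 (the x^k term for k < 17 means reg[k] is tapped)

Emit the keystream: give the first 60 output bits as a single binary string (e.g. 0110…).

100101100101100011010001000011011101001011011101010000010100

tick  register→output (feedback)
  0  10010110010110001→1 (1)
  1  00101100101100011→0 (0)
  2  01011001011000110→0 (1)
  3  10110010110001101→1 (0)
  4  01100101100011010→0 (0)
  5  11001011000110100→1 (0)
  6  10010110001101000→1 (1)
  7  00101100011010001→0 (0)
  8  01011000110100010→0 (0)
  9  10110001101000100→1 (0)
 10  01100011010001000→0 (0)
 11  11000110100010000→1 (1)
 12  10001101000100001→1 (1)
 13  00011010001000011→0 (0)
 14  00110100010000110→0 (1)
 15  01101000100001101→0 (1)
 16  11010001000011011→1 (1)
 17  10100010000110111→1 (0)
 18  01000100001101110→0 (1)
 19  10001000011011101→1 (0)
 20  00010000110111010→0 (0)
 21  00100001101110100→0 (1)
 22  01000011011101001→0 (0)
 23  10000110111010010→1 (1)
 24  00001101110100101→0 (1)
 25  00011011101001011→0 (0)
 26  00110111010010110→0 (1)
 27  01101110100101101→0 (1)
 28  11011101001011011→1 (1)
 29  10111010010110111→1 (0)
 30  01110100101101110→0 (1)
 31  11101001011011101→1 (0)
 32  11010010110111010→1 (1)
 33  10100101101110101→1 (0)
 34  01001011011101010→0 (0)
 35  10010110111010100→1 (0)
 36  00101101110101000→0 (0)
 37  01011011101010000→0 (0)
 38  10110111010100000→1 (1)
 39  01101110101000001→0 (0)
 40  11011101010000010→1 (1)
 41  10111010100000101→1 (0)
 42  01110101000001010→0 (0)
 43  11101010000010100→1 (0)
 44  11010100000101000→1 (1)
 45  10101000001010001→1 (1)
 46  01010000010100011→0 (0)
 47  10100000101000110→1 (0)
 48  01000001010001100→0 (1)
 49  10000010100011001→1 (1)
 50  00000101000110011→0 (0)
 51  00001010001100110→0 (1)
 52  00010100011001101→0 (1)
 53  00101000110011011→0 (0)
 54  01010001100110110→0 (1)
 55  10100011001101101→1 (0)
 56  01000110011011010→0 (0)
 57  10001100110110100→1 (0)
 58  00011001101101000→0 (0)
 59  00110011011010000→0 (0)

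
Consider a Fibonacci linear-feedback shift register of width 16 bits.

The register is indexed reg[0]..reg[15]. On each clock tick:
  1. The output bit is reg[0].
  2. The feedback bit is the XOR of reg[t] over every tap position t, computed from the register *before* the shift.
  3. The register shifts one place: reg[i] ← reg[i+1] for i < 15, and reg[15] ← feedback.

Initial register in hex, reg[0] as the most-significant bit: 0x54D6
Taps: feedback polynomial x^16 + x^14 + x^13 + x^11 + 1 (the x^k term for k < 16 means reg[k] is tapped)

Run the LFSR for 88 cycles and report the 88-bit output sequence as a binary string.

step | reg (before) | out | fb
   0 | 0101010011010110 | 0 | 1
   1 | 1010100110101101 | 1 | 0
   2 | 0101001101011010 | 0 | 0
   3 | 1010011010110100 | 1 | 1
   4 | 0100110101101001 | 0 | 0
   5 | 1001101011010010 | 1 | 1
   6 | 0011010110100101 | 0 | 1
   7 | 0110101101001011 | 0 | 1
   8 | 1101011010010111 | 1 | 0
   9 | 1010110100101110 | 1 | 1
  10 | 0101101001011101 | 0 | 0
  11 | 1011010010111010 | 1 | 1
  12 | 0110100101110101 | 0 | 0
  13 | 1101001011101010 | 1 | 0
  14 | 1010010111010100 | 1 | 1
  15 | 0100101110101001 | 0 | 0
  16 | 1001011101010010 | 1 | 1
  17 | 0010111010100101 | 0 | 1
  18 | 0101110101001011 | 0 | 1
  19 | 1011101010010111 | 1 | 0
  20 | 0111010100101110 | 0 | 0
  21 | 1110101001011100 | 1 | 1
  22 | 1101010010111001 | 1 | 0
  23 | 1010100101110010 | 1 | 1
  24 | 0101001011100101 | 0 | 1
  25 | 1010010111001011 | 1 | 0
  26 | 0100101110010110 | 0 | 1
  27 | 1001011100101101 | 1 | 0
  28 | 0010111001011010 | 0 | 0
  29 | 0101110010110100 | 0 | 0
  30 | 1011100101101000 | 1 | 1
  31 | 0111001011010001 | 0 | 1
  32 | 1110010110100011 | 1 | 0
  33 | 1100101101000110 | 1 | 1
  34 | 1001011010001101 | 1 | 0
  35 | 0010110100011010 | 0 | 0
  36 | 0101101000110100 | 0 | 0
  37 | 1011010001101000 | 1 | 1
  38 | 0110100011010001 | 0 | 1
  39 | 1101000110100011 | 1 | 0
  40 | 1010001101000110 | 1 | 1
  41 | 0100011010001101 | 0 | 1
  42 | 1000110100011011 | 1 | 1
  43 | 0001101000110111 | 0 | 1
  44 | 0011010001101111 | 0 | 0
  45 | 0110100011011110 | 0 | 1
  46 | 1101000110111101 | 1 | 1
  47 | 1010001101111011 | 1 | 1
  48 | 0100011011110111 | 0 | 1
  49 | 1000110111101111 | 1 | 1
  50 | 0001101111011111 | 0 | 1
  51 | 0011011110111111 | 0 | 1
  52 | 0110111101111111 | 0 | 1
  53 | 1101111011111111 | 1 | 0
  54 | 1011110111111110 | 1 | 0
  55 | 0111101111111100 | 0 | 0
  56 | 1111011111111000 | 1 | 0
  57 | 1110111111110000 | 1 | 0
  58 | 1101111111100000 | 1 | 1
  59 | 1011111111000001 | 1 | 1
  60 | 0111111110000011 | 0 | 1
  61 | 1111111100000111 | 1 | 1
  62 | 1111111000001111 | 1 | 1
  63 | 1111110000011111 | 1 | 0
  64 | 1111100000111110 | 1 | 0
  65 | 1111000001111100 | 1 | 1
  66 | 1110000011111001 | 1 | 0
  67 | 1100000111110010 | 1 | 1
  68 | 1000001111100101 | 1 | 0
  69 | 0000011111001010 | 0 | 1
  70 | 0000111110010101 | 0 | 0
  71 | 0001111100101010 | 0 | 1
  72 | 0011111001010101 | 0 | 0
  73 | 0111110010101010 | 0 | 1
  74 | 1111100101010101 | 1 | 1
  75 | 1111001010101011 | 1 | 0
  76 | 1110010101010110 | 1 | 0
  77 | 1100101010101100 | 1 | 0
  78 | 1001010101011000 | 1 | 0
  79 | 0010101010110000 | 0 | 1
  80 | 0101010101100001 | 0 | 0
  81 | 1010101011000010 | 1 | 0
  82 | 0101010110000100 | 0 | 1
  83 | 1010101100001001 | 1 | 1
  84 | 0101011000010011 | 0 | 0
  85 | 1010110000100110 | 1 | 1
  86 | 0101100001001101 | 0 | 1
  87 | 1011000010011011 | 1 | 1

0101010011010110100101110101001011100101101000110100011011110111111110000011111001010101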